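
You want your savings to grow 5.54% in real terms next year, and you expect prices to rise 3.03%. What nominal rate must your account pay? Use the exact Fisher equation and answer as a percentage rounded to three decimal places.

(1 + i) = (1 + r)(1 + π) = 1.05540 × 1.03030 = 1.08737862
i = 1.08737862 − 1, so the required nominal rate is 8.738%.

8.738%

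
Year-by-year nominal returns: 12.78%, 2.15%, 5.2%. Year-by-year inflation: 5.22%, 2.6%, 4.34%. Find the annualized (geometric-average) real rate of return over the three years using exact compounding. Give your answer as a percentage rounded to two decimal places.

2.47%

Nominal growth factor = 1.1278 × 1.0215 × 1.0520 = 1.21195418
Price-level growth factor = 1.0522 × 1.0260 × 1.0434 = 1.12640998
Real growth factor = 1.21195418 / 1.12640998 = 1.07594410
Annualized real rate = 1.07594410^(1/3) − 1 = 2.4700% → 2.47%.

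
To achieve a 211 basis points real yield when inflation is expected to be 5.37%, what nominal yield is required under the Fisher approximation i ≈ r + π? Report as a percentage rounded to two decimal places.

7.48%

i ≈ r + π = 2.11% + 5.37% = 7.48%.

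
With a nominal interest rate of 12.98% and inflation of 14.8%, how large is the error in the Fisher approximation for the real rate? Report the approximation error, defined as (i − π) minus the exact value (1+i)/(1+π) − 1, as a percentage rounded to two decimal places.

-0.23%

Approximate: r ≈ 12.980% − 14.800% = -1.8200%
Exact: (1 + 0.1298)/(1 + 0.1480) − 1 = -1.5854%
Error = -1.8200% − (-1.5854%) = -0.2346% → -0.23%.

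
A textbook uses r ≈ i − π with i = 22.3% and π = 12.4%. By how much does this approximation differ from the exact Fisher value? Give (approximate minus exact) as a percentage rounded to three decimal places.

Approximate: r ≈ 22.300% − 12.400% = 9.9000%
Exact: (1 + 0.2230)/(1 + 0.1240) − 1 = 8.8078%
Error = 9.9000% − 8.8078% = 1.0922% → 1.092%.

1.092%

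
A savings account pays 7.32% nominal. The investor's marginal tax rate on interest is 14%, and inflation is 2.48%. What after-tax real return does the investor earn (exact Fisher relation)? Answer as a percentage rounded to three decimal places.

3.723%

After-tax nominal return = 7.32% × (1 − 0.14) = 6.2952%.
1 + r = 1.062952 / 1.02480 = 1.037229
After-tax real rate = 1.037229 − 1 → 3.723%.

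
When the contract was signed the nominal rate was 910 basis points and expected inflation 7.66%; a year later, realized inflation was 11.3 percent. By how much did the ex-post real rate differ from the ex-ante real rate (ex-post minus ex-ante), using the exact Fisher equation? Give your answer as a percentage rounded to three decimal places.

Ex-ante: (1 + 0.0910)/(1 + 0.0766) − 1 = 1.3375%
Ex-post: (1 + 0.0910)/(1 + 0.1130) − 1 = -1.9766%
Difference (ex-post − ex-ante) = -3.3142% → -3.314%.

-3.314%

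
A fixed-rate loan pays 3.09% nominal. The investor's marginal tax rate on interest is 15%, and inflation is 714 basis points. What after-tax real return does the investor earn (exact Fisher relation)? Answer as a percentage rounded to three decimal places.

After-tax nominal return = 3.09% × (1 − 0.15) = 2.6265%.
1 + r = 1.026265 / 1.07140 = 0.957873
After-tax real rate = 0.957873 − 1 → -4.213%.

-4.213%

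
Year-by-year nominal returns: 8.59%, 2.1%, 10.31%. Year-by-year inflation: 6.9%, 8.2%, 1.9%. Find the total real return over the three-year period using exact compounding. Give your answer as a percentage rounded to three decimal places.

Nominal growth factor = 1.0859 × 1.0210 × 1.1031 = 1.223011
Price-level growth factor = 1.0690 × 1.0820 × 1.0190 = 1.178635
Real growth factor = 1.223011 / 1.178635 = 1.037651
Total real return = 1.037651 − 1 → 3.765%.

3.765%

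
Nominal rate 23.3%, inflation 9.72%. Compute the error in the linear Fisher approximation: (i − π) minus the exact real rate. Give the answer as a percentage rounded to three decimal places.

1.203%

Approximate: r ≈ 23.300% − 9.720% = 13.5800%
Exact: (1 + 0.2330)/(1 + 0.0972) − 1 = 12.3770%
Error = 13.5800% − 12.3770% = 1.2030% → 1.203%.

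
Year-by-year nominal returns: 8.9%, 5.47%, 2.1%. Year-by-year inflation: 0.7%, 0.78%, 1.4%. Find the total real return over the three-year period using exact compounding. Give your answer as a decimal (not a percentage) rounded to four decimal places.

Nominal growth factor = 1.0890 × 1.0547 × 1.0210 = 1.172688
Price-level growth factor = 1.0070 × 1.0078 × 1.0140 = 1.029063
Real growth factor = 1.172688 / 1.029063 = 1.139569
Total real return = 1.139569 − 1 → 0.1396.

0.1396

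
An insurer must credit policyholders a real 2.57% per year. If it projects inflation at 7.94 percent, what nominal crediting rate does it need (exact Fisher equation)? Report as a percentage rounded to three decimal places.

10.714%

(1 + i) = (1 + r)(1 + π) = 1.02570 × 1.07940 = 1.10714058
i = 1.10714058 − 1, so the required nominal rate is 10.714%.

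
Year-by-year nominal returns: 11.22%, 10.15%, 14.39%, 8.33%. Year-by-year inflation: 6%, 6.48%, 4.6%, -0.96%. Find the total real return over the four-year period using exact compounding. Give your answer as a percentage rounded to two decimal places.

29.83%

Compound the nominal returns: 1.1122 × 1.1015 × 1.1439 × 1.0833 = 1.518113.
Compound inflation: 1.0600 × 1.0648 × 1.0460 × 0.9904 = 1.169274.
Deflate: 1.518113 / 1.169274 = 1.298339.
Total real return = 1.298339 − 1 → 29.83%.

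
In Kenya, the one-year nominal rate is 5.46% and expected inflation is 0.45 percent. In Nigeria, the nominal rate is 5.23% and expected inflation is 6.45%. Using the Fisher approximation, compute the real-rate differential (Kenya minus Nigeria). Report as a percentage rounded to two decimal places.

Kenya: 5.46% − 0.45% = 5.010%
Nigeria: 5.23% − 6.45% = -1.220%
Differential = 6.230% → 6.23%.

6.23%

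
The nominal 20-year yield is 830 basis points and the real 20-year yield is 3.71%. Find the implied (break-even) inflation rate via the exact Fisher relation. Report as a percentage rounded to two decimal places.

4.43%

(1 + π) = (1 + i)/(1 + r) = 1.08300 / 1.03710 = 1.044258
Break-even inflation = 1.044258 − 1 → 4.43%.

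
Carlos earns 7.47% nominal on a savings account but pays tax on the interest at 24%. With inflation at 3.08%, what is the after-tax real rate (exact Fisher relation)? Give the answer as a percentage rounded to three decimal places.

After-tax nominal return = 7.47% × (1 − 0.24) = 5.6772%.
1 + r = 1.056772 / 1.03080 = 1.025196
After-tax real rate = 1.025196 − 1 → 2.520%.

2.520%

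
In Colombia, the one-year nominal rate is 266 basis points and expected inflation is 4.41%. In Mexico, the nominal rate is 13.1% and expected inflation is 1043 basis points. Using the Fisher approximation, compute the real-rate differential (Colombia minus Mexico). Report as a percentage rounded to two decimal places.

-4.42%

Colombia: 2.66% − 4.41% = -1.750%
Mexico: 13.1% − 10.43% = 2.670%
Differential = -4.420% → -4.42%.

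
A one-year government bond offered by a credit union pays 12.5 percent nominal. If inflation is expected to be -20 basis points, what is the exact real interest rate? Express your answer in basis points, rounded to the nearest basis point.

By the Fisher equation, 1 + r = (1 + i)/(1 + π).
1 + r = 1.12500 / 0.99800 = 1.127255
r = 1.127255 − 1 = 12.7255%, i.e. 1273 basis points.

1273 basis points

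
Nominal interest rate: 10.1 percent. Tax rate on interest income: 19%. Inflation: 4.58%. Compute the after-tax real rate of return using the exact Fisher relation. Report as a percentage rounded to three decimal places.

After-tax nominal return = 10.1% × (1 − 0.19) = 8.1810%.
1 + r = 1.08181 / 1.04580 = 1.034433
After-tax real rate = 1.034433 − 1 → 3.443%.

3.443%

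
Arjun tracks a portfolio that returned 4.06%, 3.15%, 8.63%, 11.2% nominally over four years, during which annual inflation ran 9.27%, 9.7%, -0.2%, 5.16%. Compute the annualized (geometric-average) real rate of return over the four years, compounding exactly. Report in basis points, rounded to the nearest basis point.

Compound the nominal returns: 1.0406 × 1.0315 × 1.0863 × 1.1120 = 1.29660479.
Compound inflation: 1.0927 × 1.0970 × 0.9980 × 1.0516 = 1.25802331.
Deflate: 1.29660479 / 1.25802331 = 1.03066833.
Annualized real rate = 1.03066833^(1/4) − 1 = 0.7580% → 76 basis points.

76 basis points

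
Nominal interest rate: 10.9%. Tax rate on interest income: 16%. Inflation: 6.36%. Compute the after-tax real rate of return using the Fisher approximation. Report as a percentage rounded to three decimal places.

After-tax nominal return = 10.9% × (1 − 0.16) = 9.1560%.
r ≈ 9.1560% − 6.36% → 2.796%.

2.796%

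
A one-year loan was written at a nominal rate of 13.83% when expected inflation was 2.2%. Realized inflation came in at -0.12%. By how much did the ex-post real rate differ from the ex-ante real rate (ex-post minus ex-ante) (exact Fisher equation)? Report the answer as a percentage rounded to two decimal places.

2.59%

Ex-ante: (1 + 0.1383)/(1 + 0.0220) − 1 = 11.3796%
Ex-post: (1 + 0.1383)/(1 − 0.0012) − 1 = 13.9668%
Difference (ex-post − ex-ante) = 2.5871% → 2.59%.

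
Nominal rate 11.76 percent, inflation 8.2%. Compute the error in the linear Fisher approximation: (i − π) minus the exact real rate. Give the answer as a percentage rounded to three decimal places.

0.270%

Approximate: r ≈ 11.760% − 8.200% = 3.5600%
Exact: (1 + 0.1176)/(1 + 0.0820) − 1 = 3.2902%
Error = 3.5600% − 3.2902% = 0.2698% → 0.270%.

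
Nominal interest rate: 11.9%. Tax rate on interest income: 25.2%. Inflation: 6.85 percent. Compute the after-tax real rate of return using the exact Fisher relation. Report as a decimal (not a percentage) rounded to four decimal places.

0.0192

After-tax nominal return = 11.9% × (1 − 0.252) = 8.9012%.
1 + r = 1.089012 / 1.06850 = 1.019197
After-tax real rate = 1.019197 − 1 → 0.0192.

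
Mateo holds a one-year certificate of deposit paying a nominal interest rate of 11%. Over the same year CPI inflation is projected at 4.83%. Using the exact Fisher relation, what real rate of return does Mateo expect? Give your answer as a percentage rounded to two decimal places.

5.89%

1 + r = 1.11000 / 1.04830 = 1.058857
r = 1.058857 − 1 = 5.8857%, i.e. 5.89%.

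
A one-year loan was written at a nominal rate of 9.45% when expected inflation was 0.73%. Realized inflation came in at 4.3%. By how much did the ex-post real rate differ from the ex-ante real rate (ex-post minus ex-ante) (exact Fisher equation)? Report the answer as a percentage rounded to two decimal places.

Ex-ante: (1 + 0.0945)/(1 + 0.0073) − 1 = 8.6568%
Ex-post: (1 + 0.0945)/(1 + 0.0430) − 1 = 4.9377%
Difference (ex-post − ex-ante) = -3.7191% → -3.72%.

-3.72%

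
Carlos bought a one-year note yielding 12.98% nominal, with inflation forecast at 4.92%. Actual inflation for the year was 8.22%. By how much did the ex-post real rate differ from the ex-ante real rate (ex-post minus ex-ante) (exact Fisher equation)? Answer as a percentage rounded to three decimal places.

Ex-ante: (1 + 0.1298)/(1 + 0.0492) − 1 = 7.6820%
Ex-post: (1 + 0.1298)/(1 + 0.0822) − 1 = 4.3984%
Difference (ex-post − ex-ante) = -3.2836% → -3.284%.

-3.284%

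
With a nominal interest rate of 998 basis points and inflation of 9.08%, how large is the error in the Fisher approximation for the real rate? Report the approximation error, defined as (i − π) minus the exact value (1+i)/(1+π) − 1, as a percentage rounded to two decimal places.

0.07%

Approximate: r ≈ 9.980% − 9.080% = 0.9000%
Exact: (1 + 0.0998)/(1 + 0.0908) − 1 = 0.8251%
Error = 0.9000% − 0.8251% = 0.0749% → 0.07%.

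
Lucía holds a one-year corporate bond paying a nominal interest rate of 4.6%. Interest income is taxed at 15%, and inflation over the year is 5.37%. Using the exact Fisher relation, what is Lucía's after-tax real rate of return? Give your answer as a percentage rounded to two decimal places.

-1.39%

After-tax nominal return = 4.6% × (1 − 0.15) = 3.9100%.
1 + r = 1.03910 / 1.05370 = 0.986144
After-tax real rate = 0.986144 − 1 → -1.39%.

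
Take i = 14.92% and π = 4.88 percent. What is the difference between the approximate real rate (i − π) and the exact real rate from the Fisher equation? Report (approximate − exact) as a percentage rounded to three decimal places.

Approximate: r ≈ 14.920% − 4.880% = 10.0400%
Exact: (1 + 0.1492)/(1 + 0.0488) − 1 = 9.5728%
Error = 10.0400% − 9.5728% = 0.4672% → 0.467%.

0.467%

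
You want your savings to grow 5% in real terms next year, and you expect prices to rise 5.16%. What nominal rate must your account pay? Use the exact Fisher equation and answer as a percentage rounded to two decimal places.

10.42%

(1 + i) = (1 + r)(1 + π) = 1.05000 × 1.05160 = 1.10418
i = 1.10418 − 1, so the required nominal rate is 10.42%.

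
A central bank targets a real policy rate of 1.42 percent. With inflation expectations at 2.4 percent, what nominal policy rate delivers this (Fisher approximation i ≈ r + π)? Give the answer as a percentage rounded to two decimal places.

3.82%

i ≈ r + π = 1.42% + 2.4% = 3.82%.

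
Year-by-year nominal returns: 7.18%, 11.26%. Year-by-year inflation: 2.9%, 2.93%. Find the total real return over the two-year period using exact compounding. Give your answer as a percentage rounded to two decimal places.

Nominal growth factor = 1.0718 × 1.1126 = 1.192485
Price-level growth factor = 1.0290 × 1.0293 = 1.059150
Real growth factor = 1.192485 / 1.059150 = 1.125889
Total real return = 1.125889 − 1 → 12.59%.

12.59%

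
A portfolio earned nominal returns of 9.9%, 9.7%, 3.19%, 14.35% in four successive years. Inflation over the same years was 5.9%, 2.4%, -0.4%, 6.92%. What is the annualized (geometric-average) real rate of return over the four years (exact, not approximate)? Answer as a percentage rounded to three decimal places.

Nominal growth factor = 1.0990 × 1.0970 × 1.0319 × 1.1435 = 1.42258459
Price-level growth factor = 1.0590 × 1.0240 × 0.9960 × 1.0692 = 1.15481976
Real growth factor = 1.42258459 / 1.15481976 = 1.23186721
Annualized real rate = 1.23186721^(1/4) − 1 = 5.3516% → 5.352%.

5.352%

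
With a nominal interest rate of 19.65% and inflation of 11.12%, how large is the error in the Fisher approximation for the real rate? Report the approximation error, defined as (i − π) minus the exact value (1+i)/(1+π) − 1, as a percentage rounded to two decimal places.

0.85%

Approximate: r ≈ 19.650% − 11.120% = 8.5300%
Exact: (1 + 0.1965)/(1 + 0.1112) − 1 = 7.6764%
Error = 8.5300% − 7.6764% = 0.8536% → 0.85%.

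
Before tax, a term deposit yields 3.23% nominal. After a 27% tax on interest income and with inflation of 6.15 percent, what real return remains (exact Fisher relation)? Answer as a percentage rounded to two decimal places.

After-tax nominal return = 3.23% × (1 − 0.27) = 2.3579%.
1 + r = 1.023579 / 1.06150 = 0.964276
After-tax real rate = 0.964276 − 1 → -3.57%.

-3.57%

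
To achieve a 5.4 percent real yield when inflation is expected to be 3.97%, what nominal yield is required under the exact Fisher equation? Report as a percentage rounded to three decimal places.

9.584%

(1 + i) = (1 + r)(1 + π) = 1.05400 × 1.03970 = 1.0958438
i = 1.0958438 − 1, so the required nominal rate is 9.584%.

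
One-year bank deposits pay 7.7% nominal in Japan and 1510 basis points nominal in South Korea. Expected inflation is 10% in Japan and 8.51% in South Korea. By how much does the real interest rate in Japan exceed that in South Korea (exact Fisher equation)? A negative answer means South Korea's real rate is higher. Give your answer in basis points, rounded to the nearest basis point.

Japan: (1 + 0.0770)/(1 + 0.1000) − 1 = -2.0909%
South Korea: (1 + 0.1510)/(1 + 0.0851) − 1 = 6.0732%
Differential = -2.0909% − 6.0732% = -8.1641% → -816 basis points.

-816 basis points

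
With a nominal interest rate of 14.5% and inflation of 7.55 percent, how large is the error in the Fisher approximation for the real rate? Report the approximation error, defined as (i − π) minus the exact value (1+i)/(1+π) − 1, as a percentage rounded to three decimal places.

Approximate: r ≈ 14.500% − 7.550% = 6.9500%
Exact: (1 + 0.1450)/(1 + 0.0755) − 1 = 6.4621%
Error = 6.9500% − 6.4621% = 0.4879% → 0.488%.

0.488%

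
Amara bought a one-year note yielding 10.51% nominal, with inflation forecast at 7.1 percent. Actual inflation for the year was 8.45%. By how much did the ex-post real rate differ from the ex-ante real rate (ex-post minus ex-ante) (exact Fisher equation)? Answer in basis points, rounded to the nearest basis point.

-128 basis points

Ex-ante: (1 + 0.1051)/(1 + 0.0710) − 1 = 3.1839%
Ex-post: (1 + 0.1051)/(1 + 0.0845) − 1 = 1.8995%
Difference (ex-post − ex-ante) = -1.2844% → -128 basis points.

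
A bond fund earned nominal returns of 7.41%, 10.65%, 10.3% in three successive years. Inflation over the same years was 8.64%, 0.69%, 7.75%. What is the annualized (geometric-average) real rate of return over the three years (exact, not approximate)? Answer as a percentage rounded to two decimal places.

Nominal growth factor = 1.0741 × 1.1065 × 1.1030 = 1.31090629
Price-level growth factor = 1.0864 × 1.0069 × 1.0775 = 1.17867311
Real growth factor = 1.31090629 / 1.17867311 = 1.11218817
Annualized real rate = 1.11218817^(1/3) − 1 = 3.6079% → 3.61%.

3.61%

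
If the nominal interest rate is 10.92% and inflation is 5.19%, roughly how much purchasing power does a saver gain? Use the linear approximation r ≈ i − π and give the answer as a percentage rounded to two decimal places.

5.73%

r ≈ i − π = 10.92% − 5.19% = 5.73%.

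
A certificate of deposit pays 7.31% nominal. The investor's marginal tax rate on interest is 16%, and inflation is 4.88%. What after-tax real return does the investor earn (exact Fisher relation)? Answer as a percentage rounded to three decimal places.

After-tax nominal return = 7.31% × (1 − 0.16) = 6.1404%.
1 + r = 1.061404 / 1.04880 = 1.012018
After-tax real rate = 1.012018 − 1 → 1.202%.

1.202%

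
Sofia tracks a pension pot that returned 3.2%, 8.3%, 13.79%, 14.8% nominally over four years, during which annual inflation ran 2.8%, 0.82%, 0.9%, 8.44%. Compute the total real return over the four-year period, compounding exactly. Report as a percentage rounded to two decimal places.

Nominal growth factor = 1.0320 × 1.0830 × 1.1379 × 1.1480 = 1.460004
Price-level growth factor = 1.0280 × 1.0082 × 1.0090 × 1.0844 = 1.134019
Real growth factor = 1.460004 / 1.134019 = 1.287460
Total real return = 1.287460 − 1 → 28.75%.

28.75%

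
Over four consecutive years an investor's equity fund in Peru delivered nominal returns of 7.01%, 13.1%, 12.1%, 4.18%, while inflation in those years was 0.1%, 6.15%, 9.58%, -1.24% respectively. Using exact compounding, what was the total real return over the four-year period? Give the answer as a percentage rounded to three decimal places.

Compound the nominal returns: 1.0701 × 1.1310 × 1.1210 × 1.0418 = 1.413439.
Compound inflation: 1.0010 × 1.0615 × 1.0958 × 0.9876 = 1.149917.
Deflate: 1.413439 / 1.149917 = 1.229166.
Total real return = 1.229166 − 1 → 22.917%.

22.917%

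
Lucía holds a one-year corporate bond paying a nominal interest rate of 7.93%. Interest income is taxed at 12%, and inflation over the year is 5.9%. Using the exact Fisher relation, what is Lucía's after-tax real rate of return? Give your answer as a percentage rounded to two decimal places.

After-tax nominal return = 7.93% × (1 − 0.12) = 6.9784%.
1 + r = 1.069784 / 1.05900 = 1.010183
After-tax real rate = 1.010183 − 1 → 1.02%.

1.02%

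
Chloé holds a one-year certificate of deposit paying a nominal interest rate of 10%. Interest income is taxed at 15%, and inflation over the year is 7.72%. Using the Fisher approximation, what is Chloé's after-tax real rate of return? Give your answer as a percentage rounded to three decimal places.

0.780%

After-tax nominal return = 10% × (1 − 0.15) = 8.5000%.
r ≈ 8.5000% − 7.72% → 0.780%.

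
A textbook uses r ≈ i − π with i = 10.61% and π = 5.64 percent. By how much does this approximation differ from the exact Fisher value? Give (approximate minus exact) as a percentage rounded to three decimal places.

0.265%

Approximate: r ≈ 10.610% − 5.640% = 4.9700%
Exact: (1 + 0.1061)/(1 + 0.0564) − 1 = 4.7047%
Error = 4.9700% − 4.7047% = 0.2653% → 0.265%.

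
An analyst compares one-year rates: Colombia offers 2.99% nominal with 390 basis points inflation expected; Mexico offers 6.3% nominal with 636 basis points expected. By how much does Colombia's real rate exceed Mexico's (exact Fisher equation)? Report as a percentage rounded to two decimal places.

Colombia: (1 + 0.0299)/(1 + 0.0390) − 1 = -0.8758%
Mexico: (1 + 0.0630)/(1 + 0.0636) − 1 = -0.0564%
Differential = -0.8758% − (-0.0564%) = -0.8194% → -0.82%.

-0.82%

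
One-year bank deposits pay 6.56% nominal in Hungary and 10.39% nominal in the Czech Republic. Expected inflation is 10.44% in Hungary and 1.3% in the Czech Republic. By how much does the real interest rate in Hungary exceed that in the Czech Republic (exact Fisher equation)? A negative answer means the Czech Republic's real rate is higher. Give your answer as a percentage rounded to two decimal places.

Hungary: (1 + 0.0656)/(1 + 0.1044) − 1 = -3.5132%
The Czech Republic: (1 + 0.1039)/(1 + 0.0130) − 1 = 8.9733%
Differential = -3.5132% − 8.9733% = -12.4866% → -12.49%.

-12.49%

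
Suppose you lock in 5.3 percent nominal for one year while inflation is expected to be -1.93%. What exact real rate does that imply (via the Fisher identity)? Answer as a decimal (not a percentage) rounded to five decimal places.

1 + r = 1.05300 / 0.98070 = 1.073723
r = 1.073723 − 1 = 7.3723%, i.e. 0.07372.

0.07372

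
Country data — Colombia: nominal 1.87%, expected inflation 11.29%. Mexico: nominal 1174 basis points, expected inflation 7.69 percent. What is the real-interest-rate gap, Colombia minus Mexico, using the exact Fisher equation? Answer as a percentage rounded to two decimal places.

Colombia: (1 + 0.0187)/(1 + 0.1129) − 1 = -8.4644%
Mexico: (1 + 0.1174)/(1 + 0.0769) − 1 = 3.7608%
Differential = -8.4644% − 3.7608% = -12.2252% → -12.23%.

-12.23%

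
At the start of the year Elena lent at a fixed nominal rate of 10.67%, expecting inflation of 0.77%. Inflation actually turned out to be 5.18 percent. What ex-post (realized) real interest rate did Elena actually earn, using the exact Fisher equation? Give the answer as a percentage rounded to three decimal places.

Ex-post: (1 + 0.1067)/(1 + 0.0518) − 1 = 5.2196%
So the realized real rate is 5.220%.

5.220%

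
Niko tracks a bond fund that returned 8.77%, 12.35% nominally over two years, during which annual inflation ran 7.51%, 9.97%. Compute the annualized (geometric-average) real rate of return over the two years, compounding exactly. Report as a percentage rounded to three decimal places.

Nominal growth factor = 1.0877 × 1.1235 = 1.22203095
Price-level growth factor = 1.0751 × 1.0997 = 1.18228747
Real growth factor = 1.22203095 / 1.18228747 = 1.03361575
Annualized real rate = 1.03361575^(1/2) − 1 = 1.6669% → 1.667%.

1.667%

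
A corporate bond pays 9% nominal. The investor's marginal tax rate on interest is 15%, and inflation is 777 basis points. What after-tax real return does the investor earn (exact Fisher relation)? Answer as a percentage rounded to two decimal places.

-0.11%

After-tax nominal return = 9% × (1 − 0.15) = 7.6500%.
1 + r = 1.07650 / 1.07770 = 0.998887
After-tax real rate = 0.998887 − 1 → -0.11%.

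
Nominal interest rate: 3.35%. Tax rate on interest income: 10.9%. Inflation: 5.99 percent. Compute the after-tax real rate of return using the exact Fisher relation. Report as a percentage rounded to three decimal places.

After-tax nominal return = 3.35% × (1 − 0.109) = 2.98485%.
1 + r = 1.0298485 / 1.05990 = 0.971647
After-tax real rate = 0.971647 − 1 → -2.835%.

-2.835%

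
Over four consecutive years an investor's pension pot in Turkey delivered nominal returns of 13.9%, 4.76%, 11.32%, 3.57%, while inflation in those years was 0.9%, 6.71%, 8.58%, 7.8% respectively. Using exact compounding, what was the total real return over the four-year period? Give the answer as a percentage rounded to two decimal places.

Compound the nominal returns: 1.1390 × 1.0476 × 1.1132 × 1.0357 = 1.375708.
Compound inflation: 1.0090 × 1.0671 × 1.0858 × 1.0780 = 1.260274.
Deflate: 1.375708 / 1.260274 = 1.091595.
Total real return = 1.091595 − 1 → 9.16%.

9.16%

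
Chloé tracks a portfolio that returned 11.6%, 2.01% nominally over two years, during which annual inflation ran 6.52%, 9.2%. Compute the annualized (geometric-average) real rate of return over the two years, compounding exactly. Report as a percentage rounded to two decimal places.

Compound the nominal returns: 1.1160 × 1.0201 = 1.13843160.
Compound inflation: 1.0652 × 1.0920 = 1.16319840.
Deflate: 1.13843160 / 1.16319840 = 0.97870802.
Annualized real rate = 0.97870802^(1/2) − 1 = -1.0703% → -1.07%.

-1.07%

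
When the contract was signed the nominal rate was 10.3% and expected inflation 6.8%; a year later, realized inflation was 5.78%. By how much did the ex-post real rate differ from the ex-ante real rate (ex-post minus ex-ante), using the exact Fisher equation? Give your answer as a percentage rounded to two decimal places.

1.00%

Ex-ante: (1 + 0.1030)/(1 + 0.0680) − 1 = 3.2772%
Ex-post: (1 + 0.1030)/(1 + 0.0578) − 1 = 4.2730%
Difference (ex-post − ex-ante) = 0.9959% → 1.00%.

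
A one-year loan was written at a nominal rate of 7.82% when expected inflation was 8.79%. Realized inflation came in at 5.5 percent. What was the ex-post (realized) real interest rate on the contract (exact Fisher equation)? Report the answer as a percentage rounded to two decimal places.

Ex-post: (1 + 0.0782)/(1 + 0.0550) − 1 = 2.1991%
So the realized real rate is 2.20%.

2.20%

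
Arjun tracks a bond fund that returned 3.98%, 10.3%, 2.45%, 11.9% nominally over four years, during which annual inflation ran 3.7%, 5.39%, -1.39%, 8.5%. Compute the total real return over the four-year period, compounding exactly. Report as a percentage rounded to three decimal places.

12.445%

Nominal growth factor = 1.0398 × 1.1030 × 1.0245 × 1.1190 = 1.314823
Price-level growth factor = 1.0370 × 1.0539 × 0.9861 × 1.0850 = 1.169308
Real growth factor = 1.314823 / 1.169308 = 1.124446
Total real return = 1.124446 − 1 → 12.445%.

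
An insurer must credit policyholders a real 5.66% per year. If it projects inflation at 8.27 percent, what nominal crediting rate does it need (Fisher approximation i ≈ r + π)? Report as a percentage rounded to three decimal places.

13.930%

i ≈ r + π = 5.66% + 8.27% = 13.930%.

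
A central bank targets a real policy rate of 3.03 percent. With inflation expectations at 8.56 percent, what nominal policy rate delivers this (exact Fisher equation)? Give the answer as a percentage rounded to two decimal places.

(1 + i) = (1 + r)(1 + π) = 1.03030 × 1.08560 = 1.11849368
i = 1.11849368 − 1, so the required nominal rate is 11.85%.

11.85%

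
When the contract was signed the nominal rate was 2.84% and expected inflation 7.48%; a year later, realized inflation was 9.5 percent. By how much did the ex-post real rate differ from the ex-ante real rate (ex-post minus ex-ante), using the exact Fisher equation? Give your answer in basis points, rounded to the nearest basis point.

-177 basis points

Ex-ante: (1 + 0.0284)/(1 + 0.0748) − 1 = -4.3171%
Ex-post: (1 + 0.0284)/(1 + 0.0950) − 1 = -6.0822%
Difference (ex-post − ex-ante) = -1.7651% → -177 basis points.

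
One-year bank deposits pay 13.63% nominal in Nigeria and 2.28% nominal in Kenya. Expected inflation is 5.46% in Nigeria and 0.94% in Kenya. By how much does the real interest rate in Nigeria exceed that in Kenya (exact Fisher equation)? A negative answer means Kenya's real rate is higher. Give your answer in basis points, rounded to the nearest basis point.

Nigeria: (1 + 0.1363)/(1 + 0.0546) − 1 = 7.7470%
Kenya: (1 + 0.0228)/(1 + 0.0094) − 1 = 1.3275%
Differential = 7.7470% − 1.3275% = 6.4195% → 642 basis points.

642 basis points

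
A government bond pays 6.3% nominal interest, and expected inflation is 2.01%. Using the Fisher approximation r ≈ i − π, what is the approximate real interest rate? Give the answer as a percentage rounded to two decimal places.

r ≈ i − π = 6.3% − 2.01% = 4.29%.

4.29%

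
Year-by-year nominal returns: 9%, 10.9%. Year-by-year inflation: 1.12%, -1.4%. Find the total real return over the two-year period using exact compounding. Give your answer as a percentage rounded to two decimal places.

Compound the nominal returns: 1.0900 × 1.1090 = 1.208810.
Compound inflation: 1.0112 × 0.9860 = 0.997043.
Deflate: 1.208810 / 0.997043 = 1.212395.
Total real return = 1.212395 − 1 → 21.24%.

21.24%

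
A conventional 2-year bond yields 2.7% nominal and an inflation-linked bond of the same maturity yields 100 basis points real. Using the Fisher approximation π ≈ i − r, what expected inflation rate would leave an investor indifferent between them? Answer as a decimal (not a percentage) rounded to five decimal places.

0.01700

π ≈ i − r = 2.7% − 1% → 0.01700.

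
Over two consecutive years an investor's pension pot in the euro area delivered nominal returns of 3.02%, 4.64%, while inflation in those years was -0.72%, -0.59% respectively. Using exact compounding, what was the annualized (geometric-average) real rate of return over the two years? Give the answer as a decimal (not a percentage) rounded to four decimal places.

0.0451

Nominal growth factor = 1.0302 × 1.0464 = 1.07800128
Price-level growth factor = 0.9928 × 0.9941 = 0.98694248
Real growth factor = 1.07800128 / 0.98694248 = 1.09226353
Annualized real rate = 1.09226353^(1/2) − 1 = 4.5114% → 0.0451.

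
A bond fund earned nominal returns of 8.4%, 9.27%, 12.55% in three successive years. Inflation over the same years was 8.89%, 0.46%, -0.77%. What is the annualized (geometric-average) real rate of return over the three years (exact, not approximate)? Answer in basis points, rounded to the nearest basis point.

Nominal growth factor = 1.0840 × 1.0927 × 1.1255 = 1.33313989
Price-level growth factor = 1.0889 × 1.0046 × 0.9923 = 1.08548584
Real growth factor = 1.33313989 / 1.08548584 = 1.22815042
Annualized real rate = 1.22815042^(1/3) − 1 = 7.0904% → 709 basis points.

709 basis points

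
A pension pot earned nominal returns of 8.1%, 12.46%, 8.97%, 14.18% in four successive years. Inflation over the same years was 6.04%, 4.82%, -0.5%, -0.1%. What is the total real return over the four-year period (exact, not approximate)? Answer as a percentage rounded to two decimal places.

36.90%

Nominal growth factor = 1.0810 × 1.1246 × 1.0897 × 1.1418 = 1.512588
Price-level growth factor = 1.0604 × 1.0482 × 0.9950 × 0.9990 = 1.104848
Real growth factor = 1.512588 / 1.104848 = 1.369047
Total real return = 1.369047 − 1 → 36.90%.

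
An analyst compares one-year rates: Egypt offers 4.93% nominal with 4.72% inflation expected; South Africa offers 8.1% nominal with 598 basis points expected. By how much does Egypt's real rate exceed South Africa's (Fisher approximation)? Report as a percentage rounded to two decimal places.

-1.91%

Egypt: 4.93% − 4.72% = 0.210%
South Africa: 8.1% − 5.98% = 2.120%
Differential = -1.910% → -1.91%.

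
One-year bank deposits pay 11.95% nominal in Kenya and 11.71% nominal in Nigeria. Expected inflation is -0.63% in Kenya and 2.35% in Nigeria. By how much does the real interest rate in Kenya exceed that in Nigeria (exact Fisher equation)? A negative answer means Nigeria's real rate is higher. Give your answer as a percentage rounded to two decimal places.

3.51%

Kenya: (1 + 0.1195)/(1 − 0.0063) − 1 = 12.6598%
Nigeria: (1 + 0.1171)/(1 + 0.0235) − 1 = 9.1451%
Differential = 12.6598% − 9.1451% = 3.5147% → 3.51%.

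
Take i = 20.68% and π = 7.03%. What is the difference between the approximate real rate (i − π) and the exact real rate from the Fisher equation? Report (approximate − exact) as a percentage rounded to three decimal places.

0.897%

Approximate: r ≈ 20.680% − 7.030% = 13.6500%
Exact: (1 + 0.2068)/(1 + 0.0703) − 1 = 12.7534%
Error = 13.6500% − 12.7534% = 0.8966% → 0.897%.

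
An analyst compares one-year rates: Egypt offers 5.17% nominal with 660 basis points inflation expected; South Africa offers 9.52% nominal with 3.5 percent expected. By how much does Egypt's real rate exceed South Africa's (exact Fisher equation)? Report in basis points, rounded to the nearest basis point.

Egypt: (1 + 0.0517)/(1 + 0.0660) − 1 = -1.3415%
South Africa: (1 + 0.0952)/(1 + 0.0350) − 1 = 5.8164%
Differential = -1.3415% − 5.8164% = -7.1579% → -716 basis points.

-716 basis points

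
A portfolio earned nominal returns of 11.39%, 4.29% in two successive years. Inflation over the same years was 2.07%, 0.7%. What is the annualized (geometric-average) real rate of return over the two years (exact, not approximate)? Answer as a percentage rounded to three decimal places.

Compound the nominal returns: 1.1139 × 1.0429 = 1.16168631.
Compound inflation: 1.0207 × 1.0070 = 1.02784490.
Deflate: 1.16168631 / 1.02784490 = 1.13021557.
Annualized real rate = 1.13021557^(1/2) − 1 = 6.3116% → 6.312%.

6.312%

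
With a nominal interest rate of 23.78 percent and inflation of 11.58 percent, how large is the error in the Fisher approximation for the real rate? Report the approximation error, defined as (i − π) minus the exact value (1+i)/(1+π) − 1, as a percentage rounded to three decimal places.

Approximate: r ≈ 23.780% − 11.580% = 12.2000%
Exact: (1 + 0.2378)/(1 + 0.1158) − 1 = 10.9339%
Error = 12.2000% − 10.9339% = 1.2661% → 1.266%.

1.266%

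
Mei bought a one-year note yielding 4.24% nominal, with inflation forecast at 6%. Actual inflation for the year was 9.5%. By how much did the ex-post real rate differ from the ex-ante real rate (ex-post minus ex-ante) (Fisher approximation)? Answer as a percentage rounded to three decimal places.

-3.500%

Ex-ante: 4.24% − 6% = -1.760%
Ex-post: 4.24% − 9.5% = -5.260%
Difference (ex-post − ex-ante) = -3.5000% → -3.500%.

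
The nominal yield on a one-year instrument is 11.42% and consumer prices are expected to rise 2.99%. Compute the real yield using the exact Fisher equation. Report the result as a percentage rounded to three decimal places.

By the Fisher identity, 1 + r = (1 + i)/(1 + π).
1 + r = 1.11420 / 1.02990 = 1.081853
r = 1.081853 − 1 = 8.1853%, i.e. 8.185%.

8.185%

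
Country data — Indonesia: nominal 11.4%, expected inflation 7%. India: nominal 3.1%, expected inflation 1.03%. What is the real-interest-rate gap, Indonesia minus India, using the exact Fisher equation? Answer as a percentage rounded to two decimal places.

Indonesia: (1 + 0.1140)/(1 + 0.0700) − 1 = 4.1121%
India: (1 + 0.0310)/(1 + 0.0103) − 1 = 2.0489%
Differential = 4.1121% − 2.0489% = 2.0633% → 2.06%.

2.06%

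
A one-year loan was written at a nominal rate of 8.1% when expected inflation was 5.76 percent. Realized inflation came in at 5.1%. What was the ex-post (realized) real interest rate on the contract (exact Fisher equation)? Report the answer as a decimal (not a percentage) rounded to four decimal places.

0.0285

Ex-post: (1 + 0.0810)/(1 + 0.0510) − 1 = 2.8544%
So the realized real rate is 0.0285.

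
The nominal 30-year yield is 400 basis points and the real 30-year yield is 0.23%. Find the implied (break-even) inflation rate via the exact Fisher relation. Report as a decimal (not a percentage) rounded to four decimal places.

(1 + π) = (1 + i)/(1 + r) = 1.04000 / 1.00230 = 1.037613
Break-even inflation = 1.037613 − 1 → 0.0376.

0.0376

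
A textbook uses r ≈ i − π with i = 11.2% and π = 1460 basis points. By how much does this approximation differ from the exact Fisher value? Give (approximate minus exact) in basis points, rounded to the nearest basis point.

Approximate: r ≈ 11.200% − 14.600% = -3.4000%
Exact: (1 + 0.1120)/(1 + 0.1460) − 1 = -2.9668%
Error = -3.4000% − (-2.9668%) = -0.4332% → -43 basis points.

-43 basis points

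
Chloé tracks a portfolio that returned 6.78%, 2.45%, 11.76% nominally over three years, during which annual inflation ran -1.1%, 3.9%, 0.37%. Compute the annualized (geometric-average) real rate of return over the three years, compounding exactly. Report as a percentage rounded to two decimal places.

5.83%

Nominal growth factor = 1.0678 × 1.0245 × 1.1176 = 1.22261093
Price-level growth factor = 0.9890 × 1.0390 × 1.0037 = 1.03137301
Real growth factor = 1.22261093 / 1.03137301 = 1.18542071
Annualized real rate = 1.18542071^(1/3) − 1 = 5.8337% → 5.83%.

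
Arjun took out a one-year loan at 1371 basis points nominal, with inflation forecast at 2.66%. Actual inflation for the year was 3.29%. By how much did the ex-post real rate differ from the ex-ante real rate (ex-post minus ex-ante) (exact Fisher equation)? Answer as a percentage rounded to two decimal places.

Ex-ante: (1 + 0.1371)/(1 + 0.0266) − 1 = 10.7637%
Ex-post: (1 + 0.1371)/(1 + 0.0329) − 1 = 10.0881%
Difference (ex-post − ex-ante) = -0.6756% → -0.68%.

-0.68%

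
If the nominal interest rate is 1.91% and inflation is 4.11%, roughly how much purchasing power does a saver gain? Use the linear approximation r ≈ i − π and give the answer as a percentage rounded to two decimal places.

-2.20%

r ≈ i − π = 1.91% − 4.11% = -2.20%.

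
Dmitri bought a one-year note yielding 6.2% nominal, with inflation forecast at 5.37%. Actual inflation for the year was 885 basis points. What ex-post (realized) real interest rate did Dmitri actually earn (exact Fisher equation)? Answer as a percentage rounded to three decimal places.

Ex-post: (1 + 0.0620)/(1 + 0.0885) − 1 = -2.43454%
So the realized real rate is -2.435%.

-2.435%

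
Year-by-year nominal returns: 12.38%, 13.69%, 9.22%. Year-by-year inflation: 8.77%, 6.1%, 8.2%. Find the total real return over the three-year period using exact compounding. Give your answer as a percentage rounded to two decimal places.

11.75%

Compound the nominal returns: 1.1238 × 1.1369 × 1.0922 = 1.395447.
Compound inflation: 1.0877 × 1.0610 × 1.0820 = 1.248682.
Deflate: 1.395447 / 1.248682 = 1.117536.
Total real return = 1.117536 − 1 → 11.75%.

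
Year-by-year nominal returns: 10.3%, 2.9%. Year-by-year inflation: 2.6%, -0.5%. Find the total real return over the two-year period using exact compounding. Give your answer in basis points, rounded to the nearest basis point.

Nominal growth factor = 1.1030 × 1.0290 = 1.134987
Price-level growth factor = 1.0260 × 0.9950 = 1.020870
Real growth factor = 1.134987 / 1.020870 = 1.111784
Total real return = 1.111784 − 1 → 1118 basis points.

1118 basis points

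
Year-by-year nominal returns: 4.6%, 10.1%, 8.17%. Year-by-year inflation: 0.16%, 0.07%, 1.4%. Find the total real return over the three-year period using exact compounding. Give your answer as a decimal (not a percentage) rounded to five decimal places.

Nominal growth factor = 1.0460 × 1.1010 × 1.0817 = 1.2457355
Price-level growth factor = 1.0016 × 1.0007 × 1.0140 = 1.0163333
Real growth factor = 1.2457355 / 1.0163333 = 1.2257155
Total real return = 1.2257155 − 1 → 0.22572.

0.22572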